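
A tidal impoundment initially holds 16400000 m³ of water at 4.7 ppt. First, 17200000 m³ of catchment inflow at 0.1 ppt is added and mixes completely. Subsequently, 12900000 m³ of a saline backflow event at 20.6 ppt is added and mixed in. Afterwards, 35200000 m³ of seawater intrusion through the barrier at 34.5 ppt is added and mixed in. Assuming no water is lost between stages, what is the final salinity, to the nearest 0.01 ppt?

By conservation of dissolved salt,
Initial salt = 16,400,000×4.7 = 77,080,000
After stage 1: salt = 77,080,000 + 17,200,000×0.1 = 78,800,000; volume = 33,600,000 m³; S = 2.345 ppt
After stage 2: salt = 78,800,000 + 12,900,000×20.6 = 344,540,000; volume = 46,500,000 m³; S = 7.409 ppt
After stage 3: salt = 344,540,000 + 35,200,000×34.5 = 1,558,940,000; volume = 81,700,000 m³
S = 1,558,940,000 / 81,700,000 = 19.0813 ppt

19.08 ppt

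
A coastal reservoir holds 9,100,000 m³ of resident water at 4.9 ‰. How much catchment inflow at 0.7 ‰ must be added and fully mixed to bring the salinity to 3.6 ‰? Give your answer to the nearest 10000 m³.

4080000 m³

Salt balance: 9,100,000×4.9 + V×0.7 = (9,100,000+V)×3.6
44,590,000 + 0.7V = 32,760,000 + 3.6V
11,830,000 = 2.9V
V = 4,079,310.34 m³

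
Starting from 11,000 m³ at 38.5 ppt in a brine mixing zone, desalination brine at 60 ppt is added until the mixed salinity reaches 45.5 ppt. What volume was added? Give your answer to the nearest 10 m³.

5310 m³

Salt balance: 11,000×38.5 + V×60 = (11,000+V)×45.5
423,500 + 60V = 500,500 + 45.5V
77,000 = 14.5V
V = 5,310.34 m³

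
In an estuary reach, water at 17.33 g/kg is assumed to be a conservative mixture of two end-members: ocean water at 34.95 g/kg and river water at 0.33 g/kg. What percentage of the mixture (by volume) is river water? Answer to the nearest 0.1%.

Let f be the freshwater fraction. Salt balance per unit volume:
f×0.33 + (1−f)×34.95 = 17.33
f = (34.95 − 17.33) / (34.95 − 0.33) = 17.62/34.62 = 0.509

50.9%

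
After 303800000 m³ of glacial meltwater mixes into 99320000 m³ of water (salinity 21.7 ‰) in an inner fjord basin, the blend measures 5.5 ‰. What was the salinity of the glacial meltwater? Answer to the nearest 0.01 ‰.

Salt balance: 99,320,000×21.7 + 303,800,000×S = 403,120,000×5.5
2,155,244,000 + 303,800,000·S = 2,217,160,000
S = (2,217,160,000 − 2,155,244,000) / 303,800,000 = 0.2038 ‰

0.20 ‰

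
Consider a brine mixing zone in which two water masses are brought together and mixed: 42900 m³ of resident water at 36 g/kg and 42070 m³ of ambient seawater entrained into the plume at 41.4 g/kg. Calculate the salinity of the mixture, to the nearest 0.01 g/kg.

By conservation of dissolved salt,
salt = 42,900×36 + 42,070×41.4 = 1,544,400 + 1,741,698 = 3,286,098
volume = 42,900 + 42,070 = 84,970 m³
S = 3,286,098 / 84,970 = 38.6736 g/kg

38.67 g/kg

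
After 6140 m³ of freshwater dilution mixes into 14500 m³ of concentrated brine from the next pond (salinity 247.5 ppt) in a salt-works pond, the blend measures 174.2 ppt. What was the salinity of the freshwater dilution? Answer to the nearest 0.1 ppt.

1.1 ppt

Salt balance: 14,500×247.5 + 6,140×S = 20,640×174.2
3,588,750 + 6,140·S = 3,595,488
S = (3,595,488 − 3,588,750) / 6,140 = 1.0974 ppt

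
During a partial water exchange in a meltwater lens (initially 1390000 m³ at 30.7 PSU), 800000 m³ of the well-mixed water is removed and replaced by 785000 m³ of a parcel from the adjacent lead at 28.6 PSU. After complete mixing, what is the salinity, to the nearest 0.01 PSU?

29.50 PSU

Remaining after removal: 590,000 m³ at 30.7 PSU (salt = 18,113,000)
After addition: salt = 18,113,000 + 785,000×28.6 = 40,564,000; volume = 1,375,000 m³
S = 40,564,000 / 1,375,000 = 29.5011 PSU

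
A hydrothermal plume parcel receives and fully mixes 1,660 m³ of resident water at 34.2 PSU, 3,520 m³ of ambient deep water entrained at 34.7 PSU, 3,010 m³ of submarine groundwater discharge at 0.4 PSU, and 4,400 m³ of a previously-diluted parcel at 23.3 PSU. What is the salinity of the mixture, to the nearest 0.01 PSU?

Weighted by volume,
salt = 1,660×34.2 + 3,520×34.7 + 3,010×0.4 + 4,400×23.3 = 56,772 + 122,144 + 1,204 + 102,520 = 282,640
volume = 1,660 + 3,520 + 3,010 + 4,400 = 12,590 m³
S = 282,640 / 12,590 = 22.4496 PSU

22.45 PSU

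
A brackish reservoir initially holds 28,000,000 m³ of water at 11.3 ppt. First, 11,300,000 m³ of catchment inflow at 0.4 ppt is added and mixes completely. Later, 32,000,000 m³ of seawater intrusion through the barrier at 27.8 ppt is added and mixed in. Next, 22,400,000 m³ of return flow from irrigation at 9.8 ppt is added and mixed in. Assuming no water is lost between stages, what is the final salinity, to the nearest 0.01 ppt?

15.26 ppt

By conservation of dissolved salt,
Initial salt = 28,000,000×11.3 = 316,400,000
After stage 1: salt = 316,400,000 + 11,300,000×0.4 = 320,920,000; volume = 39,300,000 m³; S = 8.166 ppt
After stage 2: salt = 320,920,000 + 32,000,000×27.8 = 1,210,520,000; volume = 71,300,000 m³; S = 16.978 ppt
After stage 3: salt = 1,210,520,000 + 22,400,000×9.8 = 1,430,040,000; volume = 93,700,000 m³
S = 1,430,040,000 / 93,700,000 = 15.2619 ppt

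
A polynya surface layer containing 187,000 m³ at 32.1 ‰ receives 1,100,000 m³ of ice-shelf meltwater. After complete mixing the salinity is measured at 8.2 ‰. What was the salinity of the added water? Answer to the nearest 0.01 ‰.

4.14 ‰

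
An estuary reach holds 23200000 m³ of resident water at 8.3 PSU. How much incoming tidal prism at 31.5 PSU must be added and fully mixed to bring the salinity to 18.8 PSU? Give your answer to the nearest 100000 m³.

19200000 m³

Salt balance: 23,200,000×8.3 + V×31.5 = (23,200,000+V)×18.8
192,560,000 + 31.5V = 436,160,000 + 18.8V
243,600,000 = 12.7V
V = 19,181,102.36 m³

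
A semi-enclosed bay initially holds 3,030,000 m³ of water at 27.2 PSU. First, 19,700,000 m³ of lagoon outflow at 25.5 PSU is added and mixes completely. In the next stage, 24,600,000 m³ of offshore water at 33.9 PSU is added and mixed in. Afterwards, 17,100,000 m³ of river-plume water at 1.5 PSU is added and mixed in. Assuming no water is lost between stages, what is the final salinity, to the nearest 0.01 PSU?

22.42 PSU

Salt balance:
Initial salt = 3,030,000×27.2 = 82,416,000
After stage 1: salt = 82,416,000 + 19,700,000×25.5 = 584,766,000; volume = 22,730,000 m³; S = 25.727 PSU
After stage 2: salt = 584,766,000 + 24,600,000×33.9 = 1,418,706,000; volume = 47,330,000 m³; S = 29.975 PSU
After stage 3: salt = 1,418,706,000 + 17,100,000×1.5 = 1,444,356,000; volume = 64,430,000 m³
S = 1,444,356,000 / 64,430,000 = 22.4174 PSU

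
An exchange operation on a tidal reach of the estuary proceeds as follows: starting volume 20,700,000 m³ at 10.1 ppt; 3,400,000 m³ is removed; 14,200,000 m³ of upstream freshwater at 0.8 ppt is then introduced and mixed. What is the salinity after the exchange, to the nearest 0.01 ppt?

5.91 ppt

Remaining after removal: 17,300,000 m³ at 10.1 ppt (salt = 174,730,000)
After addition: salt = 174,730,000 + 14,200,000×0.8 = 186,090,000; volume = 31,500,000 m³
S = 186,090,000 / 31,500,000 = 5.9076 ppt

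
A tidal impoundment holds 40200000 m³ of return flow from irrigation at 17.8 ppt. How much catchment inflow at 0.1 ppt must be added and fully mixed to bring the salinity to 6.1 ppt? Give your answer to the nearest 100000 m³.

78400000 m³

Salt balance: 40,200,000×17.8 + V×0.1 = (40,200,000+V)×6.1
715,560,000 + 0.1V = 245,220,000 + 6.1V
470,340,000 = 6V
V = 78,390,000 m³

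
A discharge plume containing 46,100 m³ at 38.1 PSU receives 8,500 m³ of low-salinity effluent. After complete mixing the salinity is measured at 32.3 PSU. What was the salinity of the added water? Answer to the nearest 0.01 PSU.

Salt balance: 46,100×38.1 + 8,500×S = 54,600×32.3
1,756,410 + 8,500·S = 1,763,580
S = (1,763,580 − 1,756,410) / 8,500 = 0.8435 PSU

0.84 PSU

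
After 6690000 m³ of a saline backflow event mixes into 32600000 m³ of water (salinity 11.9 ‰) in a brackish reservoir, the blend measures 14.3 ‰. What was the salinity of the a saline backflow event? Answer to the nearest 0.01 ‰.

Salt balance: 32,600,000×11.9 + 6,690,000×S = 39,290,000×14.3
387,940,000 + 6,690,000·S = 561,847,000
S = (561,847,000 − 387,940,000) / 6,690,000 = 25.9951 ‰

26.00 ‰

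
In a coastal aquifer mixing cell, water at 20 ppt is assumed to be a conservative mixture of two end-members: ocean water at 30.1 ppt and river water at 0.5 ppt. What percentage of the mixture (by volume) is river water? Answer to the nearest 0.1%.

Let f be the freshwater fraction. Salt balance per unit volume:
f×0.5 + (1−f)×30.1 = 20
f = (30.1 − 20) / (30.1 − 0.5) = 10.1/29.6 = 0.3412

34.1%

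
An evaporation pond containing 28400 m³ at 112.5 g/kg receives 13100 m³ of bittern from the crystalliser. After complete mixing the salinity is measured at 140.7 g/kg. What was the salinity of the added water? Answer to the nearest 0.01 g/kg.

201.84 g/kg

Salt balance: 28,400×112.5 + 13,100×S = 41,500×140.7
3,195,000 + 13,100·S = 5,839,050
S = (5,839,050 − 3,195,000) / 13,100 = 201.8359 g/kg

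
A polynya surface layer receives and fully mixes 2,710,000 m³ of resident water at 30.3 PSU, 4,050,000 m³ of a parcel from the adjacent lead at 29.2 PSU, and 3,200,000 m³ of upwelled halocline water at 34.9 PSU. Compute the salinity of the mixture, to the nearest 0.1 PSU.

31.3 PSU

Mass of salt is conserved:
salt = 2,710,000×30.3 + 4,050,000×29.2 + 3,200,000×34.9 = 82,113,000 + 118,260,000 + 111,680,000 = 312,053,000
volume = 2,710,000 + 4,050,000 + 3,200,000 = 9,960,000 m³
S = 312,053,000 / 9,960,000 = 31.331 PSU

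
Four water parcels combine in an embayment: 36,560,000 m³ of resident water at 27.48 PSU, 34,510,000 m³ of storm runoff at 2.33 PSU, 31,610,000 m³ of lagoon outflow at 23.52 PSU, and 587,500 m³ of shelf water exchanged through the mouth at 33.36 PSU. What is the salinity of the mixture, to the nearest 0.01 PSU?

17.90 PSU

Total salt / total volume:
salt = 36,560,000×27.48 + 34,510,000×2.33 + 31,610,000×23.52 + 587,500×33.36 = 1,004,668,800 + 80,408,300 + 743,467,200 + 19,599,000 = 1,848,143,300
volume = 36,560,000 + 34,510,000 + 31,610,000 + 587,500 = 103,267,500 m³
S = 1,848,143,300 / 103,267,500 = 17.8967 PSU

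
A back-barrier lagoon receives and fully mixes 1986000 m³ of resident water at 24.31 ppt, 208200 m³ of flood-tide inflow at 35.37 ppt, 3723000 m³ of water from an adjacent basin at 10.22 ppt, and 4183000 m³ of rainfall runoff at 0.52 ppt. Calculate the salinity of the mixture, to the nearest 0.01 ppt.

9.49 ppt

By conservation of dissolved salt,
salt = 1,986,000×24.31 + 208,200×35.37 + 3,723,000×10.22 + 4,183,000×0.52 = 48,279,660 + 7,364,034 + 38,049,060 + 2,175,160 = 95,867,914
volume = 1,986,000 + 208,200 + 3,723,000 + 4,183,000 = 10,100,200 m³
S = 95,867,914 / 10,100,200 = 9.4917 ppt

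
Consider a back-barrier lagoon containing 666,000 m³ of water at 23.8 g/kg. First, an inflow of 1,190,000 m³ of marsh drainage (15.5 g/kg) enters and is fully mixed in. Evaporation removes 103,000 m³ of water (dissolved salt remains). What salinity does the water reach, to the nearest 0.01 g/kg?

19.56 g/kg

After mixing: salt = 666,000×23.8 + 1,190,000×15.5 = 34,295,800; volume = 1,856,000 m³
After evaporation: salt unchanged = 34,295,800; volume = 1,856,000 − 103,000 = 1,753,000 m³
S = 34,295,800 / 1,753,000 = 19.5641 g/kg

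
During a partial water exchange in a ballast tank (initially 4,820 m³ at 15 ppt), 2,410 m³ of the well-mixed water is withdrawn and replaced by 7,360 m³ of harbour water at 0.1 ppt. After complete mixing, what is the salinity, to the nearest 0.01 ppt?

3.78 ppt

Remaining after removal: 2,410 m³ at 15 ppt (salt = 36,150)
After addition: salt = 36,150 + 7,360×0.1 = 36,886; volume = 9,770 m³
S = 36,886 / 9,770 = 3.7754 ppt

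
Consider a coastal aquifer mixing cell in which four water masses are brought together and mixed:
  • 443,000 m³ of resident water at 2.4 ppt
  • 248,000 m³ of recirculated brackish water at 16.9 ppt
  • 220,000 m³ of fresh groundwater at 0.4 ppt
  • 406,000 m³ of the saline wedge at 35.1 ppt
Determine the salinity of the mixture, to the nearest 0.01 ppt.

Total salt / total volume:
salt = 443,000×2.4 + 248,000×16.9 + 220,000×0.4 + 406,000×35.1 = 1,063,200 + 4,191,200 + 88,000 + 14,250,600 = 19,593,000
volume = 443,000 + 248,000 + 220,000 + 406,000 = 1,317,000 m³
S = 19,593,000 / 1,317,000 = 14.877 ppt

14.88 ppt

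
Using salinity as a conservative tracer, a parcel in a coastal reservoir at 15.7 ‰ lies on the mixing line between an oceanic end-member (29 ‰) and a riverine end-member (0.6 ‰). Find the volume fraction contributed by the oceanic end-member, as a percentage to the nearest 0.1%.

53.2%

Let g be the oceanic fraction. Salt balance per unit volume:
g×29 + (1−g)×0.6 = 15.7
g = (15.7 − 0.6) / (29 − 0.6) = 15.1/28.4 = 0.5317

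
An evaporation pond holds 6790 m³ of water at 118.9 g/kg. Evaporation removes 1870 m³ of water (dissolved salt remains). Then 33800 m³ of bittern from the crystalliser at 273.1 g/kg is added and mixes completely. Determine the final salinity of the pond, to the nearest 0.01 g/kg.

259.25 g/kg

After evaporation: salt = 6,790×118.9 = 807,331; volume = 6,790 − 1,870 = 4,920 m³
After mixing: salt = 807,331 + 33,800×273.1 = 10,038,111; volume = 4,920 + 33,800 = 38,720 m³
S = 10,038,111 / 38,720 = 259.2487 g/kg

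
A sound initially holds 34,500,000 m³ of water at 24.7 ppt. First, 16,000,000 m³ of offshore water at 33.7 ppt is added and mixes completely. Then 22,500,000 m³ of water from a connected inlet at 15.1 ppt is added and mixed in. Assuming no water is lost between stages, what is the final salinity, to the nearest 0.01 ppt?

Conserving salt mass:
Initial salt = 34,500,000×24.7 = 852,150,000
After stage 1: salt = 852,150,000 + 16,000,000×33.7 = 1,391,350,000; volume = 50,500,000 m³; S = 27.551 ppt
After stage 2: salt = 1,391,350,000 + 22,500,000×15.1 = 1,731,100,000; volume = 73,000,000 m³
S = 1,731,100,000 / 73,000,000 = 23.7137 ppt

23.71 ppt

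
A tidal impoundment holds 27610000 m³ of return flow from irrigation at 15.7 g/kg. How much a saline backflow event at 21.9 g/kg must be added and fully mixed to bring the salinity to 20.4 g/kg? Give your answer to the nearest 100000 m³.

86500000 m³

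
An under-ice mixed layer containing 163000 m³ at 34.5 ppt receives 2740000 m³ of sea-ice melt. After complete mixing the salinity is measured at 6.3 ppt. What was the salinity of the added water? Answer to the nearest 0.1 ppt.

Salt balance: 163,000×34.5 + 2,740,000×S = 2,903,000×6.3
5,623,500 + 2,740,000·S = 18,288,900
S = (18,288,900 − 5,623,500) / 2,740,000 = 4.6224 ppt

4.6 ppt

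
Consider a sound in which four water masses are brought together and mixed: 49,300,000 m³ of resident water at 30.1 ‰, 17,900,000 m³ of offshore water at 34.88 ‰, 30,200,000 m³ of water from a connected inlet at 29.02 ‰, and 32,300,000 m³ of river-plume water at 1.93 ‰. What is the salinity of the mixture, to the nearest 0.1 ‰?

Weighted by volume,
salt = 49,300,000×30.1 + 17,900,000×34.88 + 30,200,000×29.02 + 32,300,000×1.93 = 1,483,930,000 + 624,352,000 + 876,404,000 + 62,339,000 = 3,047,025,000
volume = 49,300,000 + 17,900,000 + 30,200,000 + 32,300,000 = 129,700,000 m³
S = 3,047,025,000 / 129,700,000 = 23.493 ‰

23.5 ‰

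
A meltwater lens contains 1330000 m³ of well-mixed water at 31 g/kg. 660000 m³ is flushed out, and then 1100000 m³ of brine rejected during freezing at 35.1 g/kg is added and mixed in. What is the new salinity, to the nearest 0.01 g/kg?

Remaining after removal: 670,000 m³ at 31 g/kg (salt = 20,770,000)
After addition: salt = 20,770,000 + 1,100,000×35.1 = 59,380,000; volume = 1,770,000 m³
S = 59,380,000 / 1,770,000 = 33.548 g/kg

33.55 g/kg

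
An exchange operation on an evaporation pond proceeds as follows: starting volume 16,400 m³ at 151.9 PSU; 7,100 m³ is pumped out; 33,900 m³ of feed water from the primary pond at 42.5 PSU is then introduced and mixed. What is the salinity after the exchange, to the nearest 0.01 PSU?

Remaining after removal: 9,300 m³ at 151.9 PSU (salt = 1,412,670)
After addition: salt = 1,412,670 + 33,900×42.5 = 2,853,420; volume = 43,200 m³
S = 2,853,420 / 43,200 = 66.0514 PSU

66.05 PSU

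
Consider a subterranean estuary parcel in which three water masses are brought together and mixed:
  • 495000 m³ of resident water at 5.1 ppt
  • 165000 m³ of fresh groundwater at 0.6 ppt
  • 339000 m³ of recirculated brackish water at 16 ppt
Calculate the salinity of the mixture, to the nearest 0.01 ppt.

By conservation of dissolved salt,
salt = 495,000×5.1 + 165,000×0.6 + 339,000×16 = 2,524,500 + 99,000 + 5,424,000 = 8,047,500
volume = 495,000 + 165,000 + 339,000 = 999,000 m³
S = 8,047,500 / 999,000 = 8.0556 ppt

8.06 ppt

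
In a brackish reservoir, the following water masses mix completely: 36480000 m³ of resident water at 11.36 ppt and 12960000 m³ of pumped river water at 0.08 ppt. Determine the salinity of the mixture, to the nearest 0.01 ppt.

8.40 ppt

Total salt / total volume:
salt = 36,480,000×11.36 + 12,960,000×0.08 = 414,412,800 + 1,036,800 = 415,449,600
volume = 36,480,000 + 12,960,000 = 49,440,000 m³
S = 415,449,600 / 49,440,000 = 8.4031 ppt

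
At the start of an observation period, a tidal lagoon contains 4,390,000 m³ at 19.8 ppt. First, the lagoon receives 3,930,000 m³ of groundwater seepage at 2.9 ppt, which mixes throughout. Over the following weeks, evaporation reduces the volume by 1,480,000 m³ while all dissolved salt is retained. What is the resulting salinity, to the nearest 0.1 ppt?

14.4 ppt

After mixing: salt = 4,390,000×19.8 + 3,930,000×2.9 = 98,319,000; volume = 8,320,000 m³
After evaporation: salt unchanged = 98,319,000; volume = 8,320,000 − 1,480,000 = 6,840,000 m³
S = 98,319,000 / 6,840,000 = 14.3741 ppt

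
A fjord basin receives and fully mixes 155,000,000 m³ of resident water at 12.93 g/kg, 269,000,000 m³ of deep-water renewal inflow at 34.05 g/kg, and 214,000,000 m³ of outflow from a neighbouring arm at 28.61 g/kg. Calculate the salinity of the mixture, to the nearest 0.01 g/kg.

By conservation of dissolved salt,
salt = 155,000,000×12.93 + 269,000,000×34.05 + 214,000,000×28.61 = 2,004,150,000 + 9,159,450,000 + 6,122,540,000 = 17,286,140,000
volume = 155,000,000 + 269,000,000 + 214,000,000 = 638,000,000 m³
S = 17,286,140,000 / 638,000,000 = 27.0943 g/kg

27.09 g/kg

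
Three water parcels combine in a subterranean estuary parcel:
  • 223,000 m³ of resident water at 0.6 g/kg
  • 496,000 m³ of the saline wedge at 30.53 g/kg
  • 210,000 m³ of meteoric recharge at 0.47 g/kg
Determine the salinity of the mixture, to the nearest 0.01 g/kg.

Salt balance:
salt = 223,000×0.6 + 496,000×30.53 + 210,000×0.47 = 133,800 + 15,142,880 + 98,700 = 15,375,380
volume = 223,000 + 496,000 + 210,000 = 929,000 m³
S = 15,375,380 / 929,000 = 16.5505 g/kg

16.55 g/kg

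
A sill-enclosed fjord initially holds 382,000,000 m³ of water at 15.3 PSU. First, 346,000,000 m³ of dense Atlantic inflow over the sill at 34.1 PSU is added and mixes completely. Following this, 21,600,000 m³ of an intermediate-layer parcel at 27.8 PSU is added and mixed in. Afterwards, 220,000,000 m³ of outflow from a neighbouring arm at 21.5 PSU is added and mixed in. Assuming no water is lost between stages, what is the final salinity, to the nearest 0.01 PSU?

Salt balance:
Initial salt = 382,000,000×15.3 = 5,844,600,000
After stage 1: salt = 5,844,600,000 + 346,000,000×34.1 = 17,643,200,000; volume = 728,000,000 m³; S = 24.235 PSU
After stage 2: salt = 17,643,200,000 + 21,600,000×27.8 = 18,243,680,000; volume = 749,600,000 m³; S = 24.338 PSU
After stage 3: salt = 18,243,680,000 + 220,000,000×21.5 = 22,973,680,000; volume = 969,600,000 m³
S = 22,973,680,000 / 969,600,000 = 23.694 PSU

23.69 PSU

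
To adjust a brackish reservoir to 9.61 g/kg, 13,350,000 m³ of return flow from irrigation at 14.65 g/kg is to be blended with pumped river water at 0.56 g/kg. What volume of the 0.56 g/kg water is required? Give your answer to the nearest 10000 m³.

7430000 m³

Salt balance: 13,350,000×14.65 + V×0.56 = (13,350,000+V)×9.61
195,577,500 + 0.56V = 128,293,500 + 9.61V
67,284,000 = 9.05V
V = 7,434,696.13 m³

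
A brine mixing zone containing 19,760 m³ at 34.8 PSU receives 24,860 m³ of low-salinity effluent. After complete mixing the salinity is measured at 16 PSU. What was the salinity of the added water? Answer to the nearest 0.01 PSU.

1.06 PSU

Salt balance: 19,760×34.8 + 24,860×S = 44,620×16
687,648 + 24,860·S = 713,920
S = (713,920 − 687,648) / 24,860 = 1.0568 PSU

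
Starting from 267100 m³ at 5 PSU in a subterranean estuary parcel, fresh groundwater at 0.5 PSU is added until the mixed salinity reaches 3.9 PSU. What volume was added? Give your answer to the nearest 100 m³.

Salt balance: 267,100×5 + V×0.5 = (267,100+V)×3.9
1,335,500 + 0.5V = 1,041,690 + 3.9V
293,810 = 3.4V
V = 86,414.71 m³

86400 m³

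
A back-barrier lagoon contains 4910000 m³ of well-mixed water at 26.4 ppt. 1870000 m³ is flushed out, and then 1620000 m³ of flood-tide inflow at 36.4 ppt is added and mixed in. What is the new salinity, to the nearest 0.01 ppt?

29.88 ppt

Remaining after removal: 3,040,000 m³ at 26.4 ppt (salt = 80,256,000)
After addition: salt = 80,256,000 + 1,620,000×36.4 = 139,224,000; volume = 4,660,000 m³
S = 139,224,000 / 4,660,000 = 29.8764 ppt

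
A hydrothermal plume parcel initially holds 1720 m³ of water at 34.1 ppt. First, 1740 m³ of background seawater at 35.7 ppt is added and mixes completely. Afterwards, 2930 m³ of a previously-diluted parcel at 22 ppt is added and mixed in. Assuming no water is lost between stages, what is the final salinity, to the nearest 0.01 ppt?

By conservation of dissolved salt,
Initial salt = 1,720×34.1 = 58,652
After stage 1: salt = 58,652 + 1,740×35.7 = 120,770; volume = 3,460 m³; S = 34.905 ppt
After stage 2: salt = 120,770 + 2,930×22 = 185,230; volume = 6,390 m³
S = 185,230 / 6,390 = 28.9875 ppt

28.99 ppt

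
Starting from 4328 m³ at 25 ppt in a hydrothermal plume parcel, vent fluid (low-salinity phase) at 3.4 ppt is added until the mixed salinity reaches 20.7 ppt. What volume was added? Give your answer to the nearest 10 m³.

1080 m³

Salt balance: 4,328×25 + V×3.4 = (4,328+V)×20.7
108,200 + 3.4V = 89,589.6 + 20.7V
18,610.4 = 17.3V
V = 1,075.75 m³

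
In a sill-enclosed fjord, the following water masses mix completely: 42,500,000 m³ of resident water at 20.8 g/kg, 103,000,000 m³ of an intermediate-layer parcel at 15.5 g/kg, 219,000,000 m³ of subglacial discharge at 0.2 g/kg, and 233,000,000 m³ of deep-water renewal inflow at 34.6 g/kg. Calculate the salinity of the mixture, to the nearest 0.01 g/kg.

17.72 g/kg

Salt balance:
salt = 42,500,000×20.8 + 103,000,000×15.5 + 219,000,000×0.2 + 233,000,000×34.6 = 884,000,000 + 1,596,500,000 + 43,800,000 + 8,061,800,000 = 10,586,100,000
volume = 42,500,000 + 103,000,000 + 219,000,000 + 233,000,000 = 597,500,000 m³
S = 10,586,100,000 / 597,500,000 = 17.7173 g/kg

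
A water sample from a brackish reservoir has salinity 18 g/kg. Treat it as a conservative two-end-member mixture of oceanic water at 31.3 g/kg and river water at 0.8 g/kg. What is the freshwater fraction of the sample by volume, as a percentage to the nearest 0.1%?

43.6%

Let f be the freshwater fraction. Salt balance per unit volume:
f×0.8 + (1−f)×31.3 = 18
f = (31.3 − 18) / (31.3 − 0.8) = 13.3/30.5 = 0.4361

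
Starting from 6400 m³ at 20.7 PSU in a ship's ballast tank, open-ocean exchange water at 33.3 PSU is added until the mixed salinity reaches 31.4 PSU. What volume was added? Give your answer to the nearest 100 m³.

Salt balance: 6,400×20.7 + V×33.3 = (6,400+V)×31.4
132,480 + 33.3V = 200,960 + 31.4V
68,480 = 1.9V
V = 36,042.11 m³

36000 m³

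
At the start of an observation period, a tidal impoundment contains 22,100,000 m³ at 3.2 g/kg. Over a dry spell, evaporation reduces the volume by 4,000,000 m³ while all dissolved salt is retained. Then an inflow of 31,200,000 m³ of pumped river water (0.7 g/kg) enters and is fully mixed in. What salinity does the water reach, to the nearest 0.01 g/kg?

After evaporation: salt = 22,100,000×3.2 = 70,720,000; volume = 22,100,000 − 4,000,000 = 18,100,000 m³
After mixing: salt = 70,720,000 + 31,200,000×0.7 = 92,560,000; volume = 18,100,000 + 31,200,000 = 49,300,000 m³
S = 92,560,000 / 49,300,000 = 1.8775 g/kg

1.88 g/kg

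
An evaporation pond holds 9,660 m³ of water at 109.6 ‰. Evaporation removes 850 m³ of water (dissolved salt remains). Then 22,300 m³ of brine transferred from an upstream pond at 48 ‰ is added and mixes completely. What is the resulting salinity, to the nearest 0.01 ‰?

68.44 ‰

After evaporation: salt = 9,660×109.6 = 1,058,736; volume = 9,660 − 850 = 8,810 m³
After mixing: salt = 1,058,736 + 22,300×48 = 2,129,136; volume = 8,810 + 22,300 = 31,110 m³
S = 2,129,136 / 31,110 = 68.439 ‰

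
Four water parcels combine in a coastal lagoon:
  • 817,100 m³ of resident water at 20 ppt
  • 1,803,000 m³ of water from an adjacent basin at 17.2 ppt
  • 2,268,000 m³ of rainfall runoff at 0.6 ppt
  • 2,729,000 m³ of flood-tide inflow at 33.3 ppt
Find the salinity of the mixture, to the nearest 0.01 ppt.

By conservation of dissolved salt,
salt = 817,100×20 + 1,803,000×17.2 + 2,268,000×0.6 + 2,729,000×33.3 = 16,342,000 + 31,011,600 + 1,360,800 + 90,875,700 = 139,590,100
volume = 817,100 + 1,803,000 + 2,268,000 + 2,729,000 = 7,617,100 m³
S = 139,590,100 / 7,617,100 = 18.3259 ppt

18.33 ppt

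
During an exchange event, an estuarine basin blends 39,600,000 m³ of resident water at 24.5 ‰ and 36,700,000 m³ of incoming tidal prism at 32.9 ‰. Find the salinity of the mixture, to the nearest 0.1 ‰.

Conserving salt mass:
salt = 39,600,000×24.5 + 36,700,000×32.9 = 970,200,000 + 1,207,430,000 = 2,177,630,000
volume = 39,600,000 + 36,700,000 = 76,300,000 m³
S = 2,177,630,000 / 76,300,000 = 28.54 ‰

28.5 ‰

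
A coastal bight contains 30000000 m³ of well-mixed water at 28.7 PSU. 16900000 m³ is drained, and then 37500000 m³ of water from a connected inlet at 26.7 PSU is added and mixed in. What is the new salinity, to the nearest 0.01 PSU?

27.22 PSU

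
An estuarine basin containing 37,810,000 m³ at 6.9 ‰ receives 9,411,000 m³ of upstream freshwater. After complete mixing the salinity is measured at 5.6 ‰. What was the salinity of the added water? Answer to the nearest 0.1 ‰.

0.4 ‰

Salt balance: 37,810,000×6.9 + 9,411,000×S = 47,221,000×5.6
260,889,000 + 9,411,000·S = 264,437,600
S = (264,437,600 − 260,889,000) / 9,411,000 = 0.3771 ‰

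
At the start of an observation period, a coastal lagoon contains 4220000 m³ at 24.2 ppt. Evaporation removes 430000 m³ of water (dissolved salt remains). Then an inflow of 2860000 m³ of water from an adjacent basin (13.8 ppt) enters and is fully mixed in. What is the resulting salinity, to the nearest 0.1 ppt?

After evaporation: salt = 4,220,000×24.2 = 102,124,000; volume = 4,220,000 − 430,000 = 3,790,000 m³
After mixing: salt = 102,124,000 + 2,860,000×13.8 = 141,592,000; volume = 3,790,000 + 2,860,000 = 6,650,000 m³
S = 141,592,000 / 6,650,000 = 21.292 ppt

21.3 ppt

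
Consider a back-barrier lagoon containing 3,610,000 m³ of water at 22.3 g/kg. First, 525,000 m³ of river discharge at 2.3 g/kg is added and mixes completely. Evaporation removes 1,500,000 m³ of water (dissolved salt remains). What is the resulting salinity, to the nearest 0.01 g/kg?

After mixing: salt = 3,610,000×22.3 + 525,000×2.3 = 81,710,500; volume = 4,135,000 m³
After evaporation: salt unchanged = 81,710,500; volume = 4,135,000 − 1,500,000 = 2,635,000 m³
S = 81,710,500 / 2,635,000 = 31.0097 g/kg

31.01 g/kg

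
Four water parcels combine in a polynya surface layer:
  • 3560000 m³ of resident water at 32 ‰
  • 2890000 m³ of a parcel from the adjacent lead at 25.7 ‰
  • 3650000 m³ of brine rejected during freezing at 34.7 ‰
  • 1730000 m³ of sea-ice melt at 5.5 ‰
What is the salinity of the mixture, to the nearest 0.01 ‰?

Mass of salt is conserved:
salt = 3,560,000×32 + 2,890,000×25.7 + 3,650,000×34.7 + 1,730,000×5.5 = 113,920,000 + 74,273,000 + 126,655,000 + 9,515,000 = 324,363,000
volume = 3,560,000 + 2,890,000 + 3,650,000 + 1,730,000 = 11,830,000 m³
S = 324,363,000 / 11,830,000 = 27.4187 ‰

27.42 ‰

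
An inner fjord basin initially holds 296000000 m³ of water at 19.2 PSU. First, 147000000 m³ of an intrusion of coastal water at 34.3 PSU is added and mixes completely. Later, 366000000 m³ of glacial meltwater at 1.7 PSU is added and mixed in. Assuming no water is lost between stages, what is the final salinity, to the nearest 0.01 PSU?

Salt balance:
Initial salt = 296,000,000×19.2 = 5,683,200,000
After stage 1: salt = 5,683,200,000 + 147,000,000×34.3 = 10,725,300,000; volume = 443,000,000 m³; S = 24.211 PSU
After stage 2: salt = 10,725,300,000 + 366,000,000×1.7 = 11,347,500,000; volume = 809,000,000 m³
S = 11,347,500,000 / 809,000,000 = 14.0266 PSU

14.03 PSU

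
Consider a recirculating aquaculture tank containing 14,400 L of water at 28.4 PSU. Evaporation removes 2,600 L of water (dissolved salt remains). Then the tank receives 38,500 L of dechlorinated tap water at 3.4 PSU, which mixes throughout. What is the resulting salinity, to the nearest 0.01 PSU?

10.73 PSU

After evaporation: salt = 14,400×28.4 = 408,960; volume = 14,400 − 2,600 = 11,800 L
After mixing: salt = 408,960 + 38,500×3.4 = 539,860; volume = 11,800 + 38,500 = 50,300 L
S = 539,860 / 50,300 = 10.7328 PSU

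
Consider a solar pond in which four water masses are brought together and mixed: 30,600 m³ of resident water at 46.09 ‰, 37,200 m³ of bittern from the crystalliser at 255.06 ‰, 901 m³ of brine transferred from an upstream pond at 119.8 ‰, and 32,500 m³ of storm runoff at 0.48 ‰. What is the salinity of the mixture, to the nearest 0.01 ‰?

Salt balance:
salt = 30,600×46.09 + 37,200×255.06 + 901×119.8 + 32,500×0.48 = 1,410,354 + 9,488,232 + 107,939.8 + 15,600 = 11,022,125.8
volume = 30,600 + 37,200 + 901 + 32,500 = 101,201 m³
S = 11,022,125.8 / 101,201 = 108.9132 ‰

108.91 ‰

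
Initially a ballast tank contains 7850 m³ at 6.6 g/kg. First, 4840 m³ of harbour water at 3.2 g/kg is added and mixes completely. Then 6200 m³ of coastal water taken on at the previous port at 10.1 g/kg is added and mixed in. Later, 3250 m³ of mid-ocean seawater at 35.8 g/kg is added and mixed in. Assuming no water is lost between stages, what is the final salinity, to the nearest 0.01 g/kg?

11.12 g/kg

Conserving salt mass:
Initial salt = 7,850×6.6 = 51,810
After stage 1: salt = 51,810 + 4,840×3.2 = 67,298; volume = 12,690 m³; S = 5.303 g/kg
After stage 2: salt = 67,298 + 6,200×10.1 = 129,918; volume = 18,890 m³; S = 6.878 g/kg
After stage 3: salt = 129,918 + 3,250×35.8 = 246,268; volume = 22,140 m³
S = 246,268 / 22,140 = 11.1232 g/kg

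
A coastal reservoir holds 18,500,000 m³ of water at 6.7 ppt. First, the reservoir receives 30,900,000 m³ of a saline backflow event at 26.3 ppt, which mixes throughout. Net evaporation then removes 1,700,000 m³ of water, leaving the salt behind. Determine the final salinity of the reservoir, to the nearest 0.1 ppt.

After mixing: salt = 18,500,000×6.7 + 30,900,000×26.3 = 936,620,000; volume = 49,400,000 m³
After evaporation: salt unchanged = 936,620,000; volume = 49,400,000 − 1,700,000 = 47,700,000 m³
S = 936,620,000 / 47,700,000 = 19.6356 ppt

19.6 ppt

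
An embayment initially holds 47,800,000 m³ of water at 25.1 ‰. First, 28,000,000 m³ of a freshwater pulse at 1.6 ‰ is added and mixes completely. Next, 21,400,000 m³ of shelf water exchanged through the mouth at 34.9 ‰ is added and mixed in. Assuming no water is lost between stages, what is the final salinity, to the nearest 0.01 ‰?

20.49 ‰

Total salt / total volume:
Initial salt = 47,800,000×25.1 = 1,199,780,000
After stage 1: salt = 1,199,780,000 + 28,000,000×1.6 = 1,244,580,000; volume = 75,800,000 m³; S = 16.419 ‰
After stage 2: salt = 1,244,580,000 + 21,400,000×34.9 = 1,991,440,000; volume = 97,200,000 m³
S = 1,991,440,000 / 97,200,000 = 20.4881 ‰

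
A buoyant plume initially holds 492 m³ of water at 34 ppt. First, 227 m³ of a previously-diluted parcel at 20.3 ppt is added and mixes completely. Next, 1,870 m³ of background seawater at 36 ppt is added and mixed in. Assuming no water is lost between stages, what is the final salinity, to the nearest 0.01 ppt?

Total salt / total volume:
Initial salt = 492×34 = 16,728
After stage 1: salt = 16,728 + 227×20.3 = 21,336.1; volume = 719 m³; S = 29.675 ppt
After stage 2: salt = 21,336.1 + 1,870×36 = 88,656.1; volume = 2,589 m³
S = 88,656.1 / 2,589 = 34.2434 ppt

34.24 ppt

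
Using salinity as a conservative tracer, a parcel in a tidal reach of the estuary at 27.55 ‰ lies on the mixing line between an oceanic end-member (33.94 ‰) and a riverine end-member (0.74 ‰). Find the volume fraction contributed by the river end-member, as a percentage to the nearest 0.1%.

19.2%

Let f be the freshwater fraction. Salt balance per unit volume:
f×0.74 + (1−f)×33.94 = 27.55
f = (33.94 − 27.55) / (33.94 − 0.74) = 6.39/33.2 = 0.1925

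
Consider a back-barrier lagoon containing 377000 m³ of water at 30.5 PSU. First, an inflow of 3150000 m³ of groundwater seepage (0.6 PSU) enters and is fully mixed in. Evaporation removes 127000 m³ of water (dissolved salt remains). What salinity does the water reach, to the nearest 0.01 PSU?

After mixing: salt = 377,000×30.5 + 3,150,000×0.6 = 13,388,500; volume = 3,527,000 m³
After evaporation: salt unchanged = 13,388,500; volume = 3,527,000 − 127,000 = 3,400,000 m³
S = 13,388,500 / 3,400,000 = 3.9378 PSU

3.94 PSU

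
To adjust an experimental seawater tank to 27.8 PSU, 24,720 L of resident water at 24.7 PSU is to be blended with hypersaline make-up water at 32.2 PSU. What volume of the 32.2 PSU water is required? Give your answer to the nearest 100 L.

Salt balance: 24,720×24.7 + V×32.2 = (24,720+V)×27.8
610,584 + 32.2V = 687,216 + 27.8V
76,632 = 4.4V
V = 17,416.36 L

17400 L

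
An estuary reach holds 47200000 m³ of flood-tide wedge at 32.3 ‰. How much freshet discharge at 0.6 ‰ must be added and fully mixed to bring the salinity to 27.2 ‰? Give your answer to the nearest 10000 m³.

Salt balance: 47,200,000×32.3 + V×0.6 = (47,200,000+V)×27.2
1,524,560,000 + 0.6V = 1,283,840,000 + 27.2V
240,720,000 = 26.6V
V = 9,049,624.06 m³

9050000 m³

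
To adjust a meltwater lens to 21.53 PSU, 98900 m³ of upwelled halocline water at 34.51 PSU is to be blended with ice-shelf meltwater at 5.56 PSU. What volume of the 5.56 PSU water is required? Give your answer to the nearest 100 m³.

Salt balance: 98,900×34.51 + V×5.56 = (98,900+V)×21.53
3,413,039 + 5.56V = 2,129,317 + 21.53V
1,283,722 = 15.97V
V = 80,383.34 m³

80400 m³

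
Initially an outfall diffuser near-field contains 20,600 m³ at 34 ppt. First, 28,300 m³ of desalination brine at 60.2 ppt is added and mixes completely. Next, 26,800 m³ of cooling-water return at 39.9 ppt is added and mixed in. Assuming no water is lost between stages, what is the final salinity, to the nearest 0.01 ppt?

Total salt / total volume:
Initial salt = 20,600×34 = 700,400
After stage 1: salt = 700,400 + 28,300×60.2 = 2,404,060; volume = 48,900 m³; S = 49.163 ppt
After stage 2: salt = 2,404,060 + 26,800×39.9 = 3,473,380; volume = 75,700 m³
S = 3,473,380 / 75,700 = 45.8835 ppt

45.88 ppt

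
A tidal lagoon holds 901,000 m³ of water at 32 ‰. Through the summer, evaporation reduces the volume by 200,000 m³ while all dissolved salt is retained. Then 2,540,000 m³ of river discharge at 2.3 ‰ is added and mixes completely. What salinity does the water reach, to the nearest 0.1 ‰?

After evaporation: salt = 901,000×32 = 28,832,000; volume = 901,000 − 200,000 = 701,000 m³
After mixing: salt = 28,832,000 + 2,540,000×2.3 = 34,674,000; volume = 701,000 + 2,540,000 = 3,241,000 m³
S = 34,674,000 / 3,241,000 = 10.6985 ‰

10.7 ‰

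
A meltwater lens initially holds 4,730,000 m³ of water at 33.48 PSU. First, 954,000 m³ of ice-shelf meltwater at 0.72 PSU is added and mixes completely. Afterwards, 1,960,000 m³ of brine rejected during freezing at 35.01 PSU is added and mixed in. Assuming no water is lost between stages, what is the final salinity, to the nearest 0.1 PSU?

Total salt / total volume:
Initial salt = 4,730,000×33.48 = 158,360,400
After stage 1: salt = 158,360,400 + 954,000×0.72 = 159,047,280; volume = 5,684,000 m³; S = 27.982 PSU
After stage 2: salt = 159,047,280 + 1,960,000×35.01 = 227,666,880; volume = 7,644,000 m³
S = 227,666,880 / 7,644,000 = 29.7837 PSU

29.8 PSU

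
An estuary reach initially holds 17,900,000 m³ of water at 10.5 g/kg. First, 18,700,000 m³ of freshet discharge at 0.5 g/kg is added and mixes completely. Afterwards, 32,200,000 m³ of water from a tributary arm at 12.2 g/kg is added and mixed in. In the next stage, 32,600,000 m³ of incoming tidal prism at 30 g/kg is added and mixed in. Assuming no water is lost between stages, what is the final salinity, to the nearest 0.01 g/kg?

15.46 g/kg

By conservation of dissolved salt,
Initial salt = 17,900,000×10.5 = 187,950,000
After stage 1: salt = 187,950,000 + 18,700,000×0.5 = 197,300,000; volume = 36,600,000 m³; S = 5.391 g/kg
After stage 2: salt = 197,300,000 + 32,200,000×12.2 = 590,140,000; volume = 68,800,000 m³; S = 8.578 g/kg
After stage 3: salt = 590,140,000 + 32,600,000×30 = 1,568,140,000; volume = 101,400,000 m³
S = 1,568,140,000 / 101,400,000 = 15.4649 g/kg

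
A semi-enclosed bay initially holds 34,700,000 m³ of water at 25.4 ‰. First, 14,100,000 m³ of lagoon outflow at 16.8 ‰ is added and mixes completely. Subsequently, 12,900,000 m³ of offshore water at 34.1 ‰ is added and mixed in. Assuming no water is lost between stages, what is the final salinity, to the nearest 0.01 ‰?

25.25 ‰

Total salt / total volume:
Initial salt = 34,700,000×25.4 = 881,380,000
After stage 1: salt = 881,380,000 + 14,100,000×16.8 = 1,118,260,000; volume = 48,800,000 m³; S = 22.915 ‰
After stage 2: salt = 1,118,260,000 + 12,900,000×34.1 = 1,558,150,000; volume = 61,700,000 m³
S = 1,558,150,000 / 61,700,000 = 25.2536 ‰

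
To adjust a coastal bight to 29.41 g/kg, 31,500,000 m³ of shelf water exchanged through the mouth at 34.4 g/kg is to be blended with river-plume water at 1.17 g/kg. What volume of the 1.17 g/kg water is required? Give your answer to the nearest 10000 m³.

5570000 m³

Salt balance: 31,500,000×34.4 + V×1.17 = (31,500,000+V)×29.41
1,083,600,000 + 1.17V = 926,415,000 + 29.41V
157,185,000 = 28.24V
V = 5,566,041.08 m³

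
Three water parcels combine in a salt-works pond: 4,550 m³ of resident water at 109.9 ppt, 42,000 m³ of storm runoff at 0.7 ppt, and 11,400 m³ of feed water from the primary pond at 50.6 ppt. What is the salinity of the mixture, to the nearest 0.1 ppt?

Weighted by volume,
salt = 4,550×109.9 + 42,000×0.7 + 11,400×50.6 = 500,045 + 29,400 + 576,840 = 1,106,285
volume = 4,550 + 42,000 + 11,400 = 57,950 m³
S = 1,106,285 / 57,950 = 19.09 ppt

19.1 ppt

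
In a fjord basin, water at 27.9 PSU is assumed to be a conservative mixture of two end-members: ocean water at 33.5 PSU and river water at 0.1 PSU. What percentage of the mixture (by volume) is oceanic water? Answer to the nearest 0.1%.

83.2%

Let g be the oceanic fraction. Salt balance per unit volume:
g×33.5 + (1−g)×0.1 = 27.9
g = (27.9 − 0.1) / (33.5 − 0.1) = 27.8/33.4 = 0.8323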